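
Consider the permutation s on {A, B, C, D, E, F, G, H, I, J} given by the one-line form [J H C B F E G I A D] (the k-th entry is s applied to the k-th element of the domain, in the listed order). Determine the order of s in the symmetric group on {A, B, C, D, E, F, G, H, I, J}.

Decomposing into disjoint cycles gives cycle lengths 6, 2, 1, 1.
The order of s is the least common multiple of its cycle lengths: lcm(6, 2) = 6.

6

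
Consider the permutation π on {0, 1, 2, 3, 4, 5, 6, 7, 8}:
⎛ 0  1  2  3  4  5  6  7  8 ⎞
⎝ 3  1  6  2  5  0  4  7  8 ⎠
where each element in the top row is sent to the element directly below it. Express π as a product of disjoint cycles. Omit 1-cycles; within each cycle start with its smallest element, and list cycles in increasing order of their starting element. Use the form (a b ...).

(0 3 2 6 4 5)

Iterating π from 0 gives 0 → 3 → 2 → 6 → 4 → 5 → 0; that is the 6-cycle (0 3 2 6 4 5).
Repeating from the next unused element and collecting all non-trivial cycles gives (0 3 2 6 4 5).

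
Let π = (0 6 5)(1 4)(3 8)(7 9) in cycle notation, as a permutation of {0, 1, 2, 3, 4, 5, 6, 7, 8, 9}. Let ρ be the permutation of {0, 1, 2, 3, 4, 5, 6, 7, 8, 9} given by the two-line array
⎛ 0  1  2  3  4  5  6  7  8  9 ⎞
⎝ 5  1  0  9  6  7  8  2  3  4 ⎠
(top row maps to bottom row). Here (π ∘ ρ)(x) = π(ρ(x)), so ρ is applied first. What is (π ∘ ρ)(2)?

6

ρ(2) = 0, then π(0) = 6; composing gives (π ∘ ρ)(2) = 6.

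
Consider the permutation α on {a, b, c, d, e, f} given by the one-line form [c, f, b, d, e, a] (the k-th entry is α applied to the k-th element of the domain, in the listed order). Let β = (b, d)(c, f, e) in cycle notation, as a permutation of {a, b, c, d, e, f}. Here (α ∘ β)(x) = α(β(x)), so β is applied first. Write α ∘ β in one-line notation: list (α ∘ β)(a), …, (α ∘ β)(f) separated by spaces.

Chase each element through β then α: a → a → c; b → d → d; c → f → a; d → b → f; e → c → b; f → e → e.
So α ∘ β in one-line form is c d a f b e.

c d a f b e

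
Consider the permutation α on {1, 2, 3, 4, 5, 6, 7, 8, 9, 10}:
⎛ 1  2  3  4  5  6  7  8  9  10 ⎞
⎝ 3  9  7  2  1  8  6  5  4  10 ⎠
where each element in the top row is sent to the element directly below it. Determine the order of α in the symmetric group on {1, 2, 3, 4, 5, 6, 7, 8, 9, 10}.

The disjoint-cycle form of α has cycle lengths 6, 3, 1.
The order is lcm(6, 3) = 6.

6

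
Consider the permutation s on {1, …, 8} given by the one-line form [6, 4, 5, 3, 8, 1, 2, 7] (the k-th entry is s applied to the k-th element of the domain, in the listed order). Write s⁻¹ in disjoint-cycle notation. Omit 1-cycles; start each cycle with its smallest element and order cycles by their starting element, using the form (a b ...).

First write s in disjoint cycles: (1 6)(2 4 3 5 8 7).
The inverse reverses every cycle; in canonical form, s⁻¹ = (1 6)(2 7 8 5 3 4).

(1 6)(2 7 8 5 3 4)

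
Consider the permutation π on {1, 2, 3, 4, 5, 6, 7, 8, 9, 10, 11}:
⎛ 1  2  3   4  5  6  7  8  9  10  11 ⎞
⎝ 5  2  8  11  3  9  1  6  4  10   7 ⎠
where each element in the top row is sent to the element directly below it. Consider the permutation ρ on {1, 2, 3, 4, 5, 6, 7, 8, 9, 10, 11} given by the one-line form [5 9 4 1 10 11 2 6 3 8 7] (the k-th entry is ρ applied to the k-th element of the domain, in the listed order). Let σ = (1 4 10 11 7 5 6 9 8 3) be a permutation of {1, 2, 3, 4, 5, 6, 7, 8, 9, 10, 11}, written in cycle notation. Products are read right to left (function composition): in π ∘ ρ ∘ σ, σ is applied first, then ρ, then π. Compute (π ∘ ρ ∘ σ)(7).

Apply the permutations in order: σ(7) = 5, then ρ(5) = 10, then π(10) = 10. So (π ∘ ρ ∘ σ)(7) = 10.

10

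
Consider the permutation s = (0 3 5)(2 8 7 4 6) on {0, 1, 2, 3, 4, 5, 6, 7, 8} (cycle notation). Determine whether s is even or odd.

even

The cycle lengths are 5, 3, 1.
A cycle is odd iff its length is even; s has 0 even-length cycles, so sgn(s) = (−1)^0 and s is even.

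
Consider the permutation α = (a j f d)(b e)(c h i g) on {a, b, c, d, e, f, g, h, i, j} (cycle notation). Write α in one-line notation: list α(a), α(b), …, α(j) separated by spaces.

j e h a b d c i g f

Image by image: a→j, b→e, c→h, d→a, e→b, f→d, g→c, h→i, i→g, j→f.
So the one-line form is j e h a b d c i g f.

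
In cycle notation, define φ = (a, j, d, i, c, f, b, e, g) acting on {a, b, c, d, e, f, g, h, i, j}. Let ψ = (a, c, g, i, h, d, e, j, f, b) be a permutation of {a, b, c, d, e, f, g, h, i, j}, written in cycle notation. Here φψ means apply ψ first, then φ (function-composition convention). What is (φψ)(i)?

(φψ)(i) = φ(ψ(i)). ψ(i) = h, then φ(h) = h. So (φψ)(i) = h.

h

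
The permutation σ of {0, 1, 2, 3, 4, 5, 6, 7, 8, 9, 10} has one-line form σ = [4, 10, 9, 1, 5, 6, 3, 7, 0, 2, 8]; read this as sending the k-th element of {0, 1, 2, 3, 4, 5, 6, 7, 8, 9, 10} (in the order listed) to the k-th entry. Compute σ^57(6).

3

Tracing 6 → 3 → … returns to 6 after 8 steps, so 6 lies in an 8-cycle (0, 4, 5, 6, 3, 1, 10, 8).
Since the cycle has length 8, σ^57 acts on it the same as σ^1 (57 mod 8 = 1).
Advancing 1 step from 6: 6 → 3.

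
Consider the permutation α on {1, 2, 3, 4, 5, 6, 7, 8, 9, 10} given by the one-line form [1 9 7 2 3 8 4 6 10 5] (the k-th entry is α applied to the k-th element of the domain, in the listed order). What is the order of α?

14

The disjoint-cycle form of α has cycle lengths 7, 2, 1.
The order is lcm(7, 2) = 14.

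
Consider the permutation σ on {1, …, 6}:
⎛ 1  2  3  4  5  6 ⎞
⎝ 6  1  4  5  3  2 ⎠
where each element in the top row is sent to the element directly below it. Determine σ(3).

4

The entry below 3 in the array is 4, so σ(3) = 4.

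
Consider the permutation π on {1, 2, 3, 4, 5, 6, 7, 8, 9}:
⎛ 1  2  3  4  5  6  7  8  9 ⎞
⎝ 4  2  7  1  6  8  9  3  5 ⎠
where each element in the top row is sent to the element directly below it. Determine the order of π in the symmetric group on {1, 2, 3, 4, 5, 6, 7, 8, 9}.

Decomposing into disjoint cycles gives cycle lengths 6, 2, 1.
The order of π is the least common multiple of its cycle lengths: lcm(6, 2) = 6.

6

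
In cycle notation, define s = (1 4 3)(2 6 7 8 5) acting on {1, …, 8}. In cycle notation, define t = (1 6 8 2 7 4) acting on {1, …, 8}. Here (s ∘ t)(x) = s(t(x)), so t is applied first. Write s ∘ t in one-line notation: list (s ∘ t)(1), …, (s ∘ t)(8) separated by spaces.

7 8 1 4 2 5 3 6

(s ∘ t)(x) = s(t(x)). Computing each image: s(t(1)) = s(6) = 7, s(t(2)) = s(7) = 8, s(t(3)) = s(3) = 1, s(t(4)) = s(1) = 4, s(t(5)) = s(5) = 2, s(t(6)) = s(8) = 5, s(t(7)) = s(4) = 3, s(t(8)) = s(2) = 6.
Hence s ∘ t = [7 8 1 4 2 5 3 6].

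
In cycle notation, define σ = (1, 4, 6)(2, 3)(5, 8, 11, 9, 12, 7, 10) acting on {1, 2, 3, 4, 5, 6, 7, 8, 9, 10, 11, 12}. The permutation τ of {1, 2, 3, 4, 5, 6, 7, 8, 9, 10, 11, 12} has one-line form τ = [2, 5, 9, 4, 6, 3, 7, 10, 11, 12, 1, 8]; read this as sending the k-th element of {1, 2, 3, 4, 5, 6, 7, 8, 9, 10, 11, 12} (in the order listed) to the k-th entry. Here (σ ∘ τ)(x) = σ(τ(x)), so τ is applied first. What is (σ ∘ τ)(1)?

(σ ∘ τ)(1) = σ(τ(1)). τ(1) = 2, then σ(2) = 3. So (σ ∘ τ)(1) = 3.

3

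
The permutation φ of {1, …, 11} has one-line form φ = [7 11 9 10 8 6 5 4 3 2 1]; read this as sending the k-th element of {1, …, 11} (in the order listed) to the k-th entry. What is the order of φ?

8

Decomposing into disjoint cycles gives cycle lengths 8, 2, 1.
The order is lcm(8, 2) = 8.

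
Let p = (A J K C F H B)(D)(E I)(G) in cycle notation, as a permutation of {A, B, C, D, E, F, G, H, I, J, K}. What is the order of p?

14

The disjoint cycles have lengths 7, 2, 1, 1.
Since disjoint cycles commute, ord(p) = lcm(7, 2) = 14.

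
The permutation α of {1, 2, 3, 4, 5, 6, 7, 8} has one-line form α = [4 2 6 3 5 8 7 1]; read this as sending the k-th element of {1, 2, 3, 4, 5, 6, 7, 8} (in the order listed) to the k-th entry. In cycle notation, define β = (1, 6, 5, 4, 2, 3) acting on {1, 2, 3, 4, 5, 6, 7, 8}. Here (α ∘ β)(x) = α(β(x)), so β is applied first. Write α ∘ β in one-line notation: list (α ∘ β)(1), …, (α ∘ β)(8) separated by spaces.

8 6 4 2 3 5 7 1

(α ∘ β)(x) = α(β(x)). Computing each image: α(β(1)) = α(6) = 8, α(β(2)) = α(3) = 6, α(β(3)) = α(1) = 4, α(β(4)) = α(2) = 2, α(β(5)) = α(4) = 3, α(β(6)) = α(5) = 5, α(β(7)) = α(7) = 7, α(β(8)) = α(8) = 1.
Hence α ∘ β = [8 6 4 2 3 5 7 1].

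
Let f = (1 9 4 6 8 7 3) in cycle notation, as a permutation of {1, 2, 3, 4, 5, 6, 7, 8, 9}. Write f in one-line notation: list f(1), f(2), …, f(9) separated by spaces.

9 2 1 6 5 8 3 7 4

Each element maps to the next entry in its cycle (wrapping to the front): 1→9, 2→2, 3→1, 4→6, 5→5, 6→8, 7→3, 8→7, 9→4.
So the one-line form is 9 2 1 6 5 8 3 7 4.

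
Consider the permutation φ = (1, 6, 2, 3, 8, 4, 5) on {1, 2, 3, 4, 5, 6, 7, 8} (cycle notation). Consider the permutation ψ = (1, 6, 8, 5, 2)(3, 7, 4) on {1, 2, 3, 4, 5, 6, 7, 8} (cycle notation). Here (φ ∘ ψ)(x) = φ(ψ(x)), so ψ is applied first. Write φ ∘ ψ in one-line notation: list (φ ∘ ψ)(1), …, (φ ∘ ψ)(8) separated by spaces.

For each element, apply ψ then φ: 1 → 6 → 2; 2 → 1 → 6; 3 → 7 → 7; 4 → 3 → 8; 5 → 2 → 3; 6 → 8 → 4; 7 → 4 → 5; 8 → 5 → 1.
So φ ∘ ψ in one-line form is 2 6 7 8 3 4 5 1.

2 6 7 8 3 4 5 1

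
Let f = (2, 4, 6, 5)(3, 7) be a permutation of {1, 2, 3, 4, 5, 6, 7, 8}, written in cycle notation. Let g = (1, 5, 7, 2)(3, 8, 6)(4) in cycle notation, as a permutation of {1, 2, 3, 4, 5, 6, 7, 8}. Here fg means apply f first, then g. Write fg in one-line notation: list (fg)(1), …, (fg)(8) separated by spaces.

For each element, apply f then g: 1 → 1 → 5; 2 → 4 → 4; 3 → 7 → 2; 4 → 6 → 3; 5 → 2 → 1; 6 → 5 → 7; 7 → 3 → 8; 8 → 8 → 6.
Collecting the images, fg = [5 4 2 3 1 7 8 6].

5 4 2 3 1 7 8 6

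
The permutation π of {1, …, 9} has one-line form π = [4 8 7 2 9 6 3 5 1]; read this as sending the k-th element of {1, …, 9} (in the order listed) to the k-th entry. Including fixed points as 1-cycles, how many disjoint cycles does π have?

The cycle decomposition is (1 4 2 8 5 9)(3 7)(6), which has 3 cycles (counting 1-cycles).

3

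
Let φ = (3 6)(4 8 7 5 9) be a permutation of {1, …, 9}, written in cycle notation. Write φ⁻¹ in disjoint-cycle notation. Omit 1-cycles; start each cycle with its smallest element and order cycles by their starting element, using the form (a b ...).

Inverting a permutation written in cycle notation just reverses the order within every cycle.
After reversing and putting each cycle's least element first, φ⁻¹ = (3 6)(4 9 5 7 8).

(3 6)(4 9 5 7 8)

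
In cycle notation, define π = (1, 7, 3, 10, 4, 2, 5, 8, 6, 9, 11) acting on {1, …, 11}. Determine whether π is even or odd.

The cycle lengths are 11.
A cycle is odd iff its length is even; π has 0 even-length cycles, so sgn(π) = (−1)^0 and π is even.

even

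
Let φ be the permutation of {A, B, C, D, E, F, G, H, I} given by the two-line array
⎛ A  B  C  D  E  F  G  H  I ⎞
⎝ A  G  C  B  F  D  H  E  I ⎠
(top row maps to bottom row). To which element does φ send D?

The entry below D in the array is B, so φ(D) = B.

B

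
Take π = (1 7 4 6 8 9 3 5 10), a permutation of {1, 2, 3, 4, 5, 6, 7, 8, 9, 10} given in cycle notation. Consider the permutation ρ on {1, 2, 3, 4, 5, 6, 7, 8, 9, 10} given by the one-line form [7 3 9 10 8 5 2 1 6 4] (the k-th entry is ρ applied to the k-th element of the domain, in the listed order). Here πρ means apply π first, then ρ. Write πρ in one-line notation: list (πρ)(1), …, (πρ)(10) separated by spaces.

2 3 8 5 4 1 10 6 9 7

For each element, apply π then ρ: 1 → 7 → 2; 2 → 2 → 3; 3 → 5 → 8; 4 → 6 → 5; 5 → 10 → 4; 6 → 8 → 1; 7 → 4 → 10; 8 → 9 → 6; 9 → 3 → 9; 10 → 1 → 7.
Collecting the images, πρ = [2 3 8 5 4 1 10 6 9 7].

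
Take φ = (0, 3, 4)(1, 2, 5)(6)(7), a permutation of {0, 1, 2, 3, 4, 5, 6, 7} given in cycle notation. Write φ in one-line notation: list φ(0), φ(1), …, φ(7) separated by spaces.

3 2 5 4 0 1 6 7

Reading each image from the cycles: 0↦3, 1↦2, 2↦5, 3↦4, 4↦0, 5↦1, 6↦6, 7↦7.
Listing these in domain order gives 3 2 5 4 0 1 6 7.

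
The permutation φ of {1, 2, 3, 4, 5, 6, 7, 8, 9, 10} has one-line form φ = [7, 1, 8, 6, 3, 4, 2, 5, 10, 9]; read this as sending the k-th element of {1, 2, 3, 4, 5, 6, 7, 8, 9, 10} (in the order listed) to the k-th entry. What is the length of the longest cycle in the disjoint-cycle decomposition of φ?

3

Decomposing into disjoint cycles gives (1, 7, 2)(3, 8, 5)(4, 6)(9, 10); the longest has length 3.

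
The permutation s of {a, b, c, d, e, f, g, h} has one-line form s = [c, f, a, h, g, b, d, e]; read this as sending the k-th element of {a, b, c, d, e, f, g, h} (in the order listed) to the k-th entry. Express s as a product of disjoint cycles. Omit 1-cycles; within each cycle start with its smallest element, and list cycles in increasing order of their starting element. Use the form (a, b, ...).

From a: a → c → a, closing the cycle (a, c).
Repeating from the next unused element and collecting all non-trivial cycles gives (a, c)(b, f)(d, h, e, g).

(a, c)(b, f)(d, h, e, g)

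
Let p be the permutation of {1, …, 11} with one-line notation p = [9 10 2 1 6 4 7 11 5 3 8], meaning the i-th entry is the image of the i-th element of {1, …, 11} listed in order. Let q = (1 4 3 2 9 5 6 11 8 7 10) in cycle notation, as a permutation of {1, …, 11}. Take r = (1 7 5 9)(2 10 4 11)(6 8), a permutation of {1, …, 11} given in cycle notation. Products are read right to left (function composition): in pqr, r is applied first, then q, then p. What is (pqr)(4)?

Chase 4: r(4) = 11; q(11) = 8; p(8) = 11. Hence (pqr)(4) = 11.

11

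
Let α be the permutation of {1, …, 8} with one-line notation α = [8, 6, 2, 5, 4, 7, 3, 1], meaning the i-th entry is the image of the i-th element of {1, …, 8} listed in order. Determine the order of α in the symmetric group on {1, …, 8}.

4

Decomposing into disjoint cycles gives cycle lengths 4, 2, 2.
Since disjoint cycles commute, ord(α) = lcm(4, 2, 2) = 4.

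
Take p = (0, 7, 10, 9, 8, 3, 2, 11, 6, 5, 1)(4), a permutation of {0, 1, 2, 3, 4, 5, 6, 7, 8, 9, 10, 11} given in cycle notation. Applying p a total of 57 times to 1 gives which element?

1 lies in the 11-cycle (0, 7, 10, 9, 8, 3, 2, 11, 6, 5, 1).
Since the cycle has length 11, p^57 acts on it the same as p^2 (57 mod 11 = 2).
Advancing 2 steps from 1: 1 → 0 → 7.

7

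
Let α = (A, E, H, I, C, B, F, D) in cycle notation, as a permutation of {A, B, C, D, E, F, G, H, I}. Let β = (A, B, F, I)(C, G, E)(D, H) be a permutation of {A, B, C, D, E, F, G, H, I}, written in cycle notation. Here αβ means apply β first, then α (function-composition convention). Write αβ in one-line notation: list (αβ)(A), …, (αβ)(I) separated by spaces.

F D G I B C H A E

(αβ)(x) = α(β(x)). Computing each image: α(β(A)) = α(B) = F, α(β(B)) = α(F) = D, α(β(C)) = α(G) = G, α(β(D)) = α(H) = I, α(β(E)) = α(C) = B, α(β(F)) = α(I) = C, α(β(G)) = α(E) = H, α(β(H)) = α(D) = A, α(β(I)) = α(A) = E.
Hence αβ = [F D G I B C H A E].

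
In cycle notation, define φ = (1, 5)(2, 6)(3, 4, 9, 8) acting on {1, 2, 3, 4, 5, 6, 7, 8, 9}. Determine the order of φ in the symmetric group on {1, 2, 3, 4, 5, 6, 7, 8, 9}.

4

The cycle type of φ is (4, 2, 2, 1).
Since disjoint cycles commute, ord(φ) = lcm(4, 2, 2) = 4.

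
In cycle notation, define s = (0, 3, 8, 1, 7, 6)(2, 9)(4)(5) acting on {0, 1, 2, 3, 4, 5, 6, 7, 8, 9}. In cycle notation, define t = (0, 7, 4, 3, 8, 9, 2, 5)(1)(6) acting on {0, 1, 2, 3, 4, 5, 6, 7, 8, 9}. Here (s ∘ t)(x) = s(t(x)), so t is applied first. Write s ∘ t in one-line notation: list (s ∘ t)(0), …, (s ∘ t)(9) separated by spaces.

(s ∘ t)(x) = s(t(x)). Computing each image: s(t(0)) = s(7) = 6, s(t(1)) = s(1) = 7, s(t(2)) = s(5) = 5, s(t(3)) = s(8) = 1, s(t(4)) = s(3) = 8, s(t(5)) = s(0) = 3, s(t(6)) = s(6) = 0, s(t(7)) = s(4) = 4, s(t(8)) = s(9) = 2, s(t(9)) = s(2) = 9.
Hence s ∘ t = [6 7 5 1 8 3 0 4 2 9].

6 7 5 1 8 3 0 4 2 9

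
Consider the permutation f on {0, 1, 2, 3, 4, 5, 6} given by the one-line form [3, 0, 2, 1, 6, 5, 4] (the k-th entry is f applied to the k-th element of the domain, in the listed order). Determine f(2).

2

2 is element number 3 of the domain, and entry number 3 of the one-line form is 2, so f(2) = 2.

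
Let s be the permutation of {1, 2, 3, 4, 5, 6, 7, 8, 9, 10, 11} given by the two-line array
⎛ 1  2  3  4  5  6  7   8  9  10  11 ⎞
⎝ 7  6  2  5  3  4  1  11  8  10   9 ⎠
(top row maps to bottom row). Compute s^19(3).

5

Tracing 3 → 2 → … returns to 3 after 5 steps, so 3 lies in a 5-cycle (2 6 4 5 3).
Since the cycle has length 5, s^19 acts on it the same as s^4 (19 mod 5 = 4).
Advancing 4 steps from 3: 3 → 2 → 6 → 4 → 5.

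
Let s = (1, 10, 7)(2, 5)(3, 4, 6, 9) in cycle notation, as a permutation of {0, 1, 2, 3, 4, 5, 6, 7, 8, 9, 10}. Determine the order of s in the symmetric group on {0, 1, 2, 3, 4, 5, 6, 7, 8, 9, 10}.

12

The cycle type of s is (4, 3, 2, 1, 1).
Since disjoint cycles commute, ord(s) = lcm(4, 3, 2) = 12.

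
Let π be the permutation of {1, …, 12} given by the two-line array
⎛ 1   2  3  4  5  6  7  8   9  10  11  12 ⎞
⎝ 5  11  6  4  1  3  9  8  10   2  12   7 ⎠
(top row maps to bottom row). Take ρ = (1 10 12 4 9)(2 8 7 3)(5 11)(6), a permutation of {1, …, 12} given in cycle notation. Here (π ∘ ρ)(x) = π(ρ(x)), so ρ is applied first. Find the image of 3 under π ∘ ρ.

11

(π ∘ ρ)(3) = π(ρ(3)). ρ(3) = 2, then π(2) = 11. So (π ∘ ρ)(3) = 11.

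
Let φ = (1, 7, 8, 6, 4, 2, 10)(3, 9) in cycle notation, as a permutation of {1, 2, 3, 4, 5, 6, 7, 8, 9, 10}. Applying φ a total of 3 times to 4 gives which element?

4 lies in the 7-cycle (1, 7, 8, 6, 4, 2, 10).
Advancing 3 steps from 4: 4 → 2 → 10 → 1.

1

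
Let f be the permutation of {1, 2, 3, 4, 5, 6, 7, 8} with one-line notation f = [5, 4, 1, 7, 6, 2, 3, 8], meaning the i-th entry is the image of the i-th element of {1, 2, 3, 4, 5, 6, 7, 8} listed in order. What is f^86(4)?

3

Tracing 4 → 7 → … returns to 4 after 7 steps, so 4 lies in a 7-cycle (1 5 6 2 4 7 3).
Powers repeat with period 7 on this cycle, and 86 mod 7 = 2, so f^86(4) = f^2(4).
Stepping 2 places around the cycle: 4 → 7 → 3.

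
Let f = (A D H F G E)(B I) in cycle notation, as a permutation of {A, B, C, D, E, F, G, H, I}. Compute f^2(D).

D lies in the 6-cycle (A D H F G E).
Stepping 2 places around the cycle: D → H → F.

F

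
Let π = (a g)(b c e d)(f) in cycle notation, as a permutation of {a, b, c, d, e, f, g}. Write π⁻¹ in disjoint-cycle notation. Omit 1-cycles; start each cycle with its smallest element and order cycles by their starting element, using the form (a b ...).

(a g)(b d e c)

The inverse reverses each cycle.
After reversing and putting each cycle's least element first, π⁻¹ = (a g)(b d e c).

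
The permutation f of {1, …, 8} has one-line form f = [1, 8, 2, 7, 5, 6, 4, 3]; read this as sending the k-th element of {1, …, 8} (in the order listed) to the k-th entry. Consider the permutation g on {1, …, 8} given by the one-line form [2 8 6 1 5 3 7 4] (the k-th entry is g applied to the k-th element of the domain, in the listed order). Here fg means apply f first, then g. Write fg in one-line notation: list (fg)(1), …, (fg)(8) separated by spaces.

2 4 8 7 5 3 1 6

(fg)(x) = g(f(x)). Computing each image: g(f(1)) = g(1) = 2, g(f(2)) = g(8) = 4, g(f(3)) = g(2) = 8, g(f(4)) = g(7) = 7, g(f(5)) = g(5) = 5, g(f(6)) = g(6) = 3, g(f(7)) = g(4) = 1, g(f(8)) = g(3) = 6.
Hence fg = [2 4 8 7 5 3 1 6].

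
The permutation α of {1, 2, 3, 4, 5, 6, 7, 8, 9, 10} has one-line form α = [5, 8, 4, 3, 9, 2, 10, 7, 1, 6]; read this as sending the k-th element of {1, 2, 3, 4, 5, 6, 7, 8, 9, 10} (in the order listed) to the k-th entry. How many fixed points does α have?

0

No element satisfies α(x) = x, so there are 0 fixed points.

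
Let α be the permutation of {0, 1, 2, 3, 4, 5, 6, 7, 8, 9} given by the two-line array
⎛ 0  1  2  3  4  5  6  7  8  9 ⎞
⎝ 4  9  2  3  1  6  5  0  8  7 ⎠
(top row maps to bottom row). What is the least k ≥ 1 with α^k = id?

10

The disjoint-cycle form of α has cycle lengths 5, 2, 1, 1, 1.
The order is lcm(5, 2) = 10.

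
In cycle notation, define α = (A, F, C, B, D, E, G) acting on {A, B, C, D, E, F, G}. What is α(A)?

F

Within (A, F, C, B, D, E, G), A ↦ F.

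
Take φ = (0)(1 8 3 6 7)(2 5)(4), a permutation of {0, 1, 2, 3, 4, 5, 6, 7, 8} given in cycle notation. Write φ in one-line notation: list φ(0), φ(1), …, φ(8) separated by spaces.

Each element maps to the next entry in its cycle (wrapping to the front): 0↦0, 1↦8, 2↦5, 3↦6, 4↦4, 5↦2, 6↦7, 7↦1, 8↦3.
Listing these in domain order gives 0 8 5 6 4 2 7 1 3.

0 8 5 6 4 2 7 1 3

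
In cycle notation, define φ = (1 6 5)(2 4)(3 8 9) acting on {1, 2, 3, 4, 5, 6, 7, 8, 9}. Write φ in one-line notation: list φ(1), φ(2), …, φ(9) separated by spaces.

6 4 8 2 1 5 7 9 3

Image by image: 1↦6, 2↦4, 3↦8, 4↦2, 5↦1, 6↦5, 7↦7, 8↦9, 9↦3.
So the one-line form is 6 4 8 2 1 5 7 9 3.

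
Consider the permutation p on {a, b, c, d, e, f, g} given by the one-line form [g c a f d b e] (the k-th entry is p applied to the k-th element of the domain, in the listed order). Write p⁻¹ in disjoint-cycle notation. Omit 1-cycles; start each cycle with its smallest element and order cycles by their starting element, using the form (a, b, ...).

First write p in disjoint cycles: (a, g, e, d, f, b, c).
Reversing each cycle (and rotating so the smallest element leads) gives p⁻¹ = (a, c, b, f, d, e, g).

(a, c, b, f, d, e, g)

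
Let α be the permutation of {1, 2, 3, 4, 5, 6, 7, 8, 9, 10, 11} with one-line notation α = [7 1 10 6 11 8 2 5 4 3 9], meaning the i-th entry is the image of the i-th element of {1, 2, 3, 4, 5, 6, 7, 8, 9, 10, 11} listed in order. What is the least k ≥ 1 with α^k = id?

Decomposing into disjoint cycles gives cycle lengths 6, 3, 2.
The order is lcm(6, 3, 2) = 6.

6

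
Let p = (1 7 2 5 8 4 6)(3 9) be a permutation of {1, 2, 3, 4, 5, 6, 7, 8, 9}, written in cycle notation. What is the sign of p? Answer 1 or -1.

-1

The cycle lengths are 7, 2.
A cycle is odd iff its length is even; p has 1 even-length cycle, so sgn(p) = (−1)^1 and p is odd.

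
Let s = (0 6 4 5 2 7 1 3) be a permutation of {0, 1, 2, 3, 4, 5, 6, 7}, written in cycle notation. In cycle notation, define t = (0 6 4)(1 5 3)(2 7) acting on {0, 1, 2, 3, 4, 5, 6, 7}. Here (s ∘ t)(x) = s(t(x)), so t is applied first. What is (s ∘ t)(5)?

(s ∘ t)(5) = s(t(5)). t(5) = 3, then s(3) = 0. So (s ∘ t)(5) = 0.

0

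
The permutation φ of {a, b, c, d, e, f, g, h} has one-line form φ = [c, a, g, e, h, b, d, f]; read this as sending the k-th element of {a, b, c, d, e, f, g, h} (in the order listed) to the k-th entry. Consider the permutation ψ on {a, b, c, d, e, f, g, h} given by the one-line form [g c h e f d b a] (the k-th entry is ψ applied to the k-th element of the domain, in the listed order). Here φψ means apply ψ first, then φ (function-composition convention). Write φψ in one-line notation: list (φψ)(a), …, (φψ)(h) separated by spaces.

d g f h b e a c

Chase each element through ψ then φ: a → g → d; b → c → g; c → h → f; d → e → h; e → f → b; f → d → e; g → b → a; h → a → c.
Collecting the images, φψ = [d g f h b e a c].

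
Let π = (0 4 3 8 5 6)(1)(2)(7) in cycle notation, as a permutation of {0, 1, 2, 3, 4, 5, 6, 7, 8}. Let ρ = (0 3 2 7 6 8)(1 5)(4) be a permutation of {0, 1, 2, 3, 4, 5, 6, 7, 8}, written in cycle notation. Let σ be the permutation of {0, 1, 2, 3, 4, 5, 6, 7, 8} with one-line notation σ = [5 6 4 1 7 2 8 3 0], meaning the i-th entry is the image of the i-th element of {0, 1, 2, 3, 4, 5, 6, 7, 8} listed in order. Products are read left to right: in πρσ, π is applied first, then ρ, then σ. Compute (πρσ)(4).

(πρσ)(4) = σ(ρ(π(4))). π(4) = 3, then ρ(3) = 2, then σ(2) = 4, so the result is 4.

4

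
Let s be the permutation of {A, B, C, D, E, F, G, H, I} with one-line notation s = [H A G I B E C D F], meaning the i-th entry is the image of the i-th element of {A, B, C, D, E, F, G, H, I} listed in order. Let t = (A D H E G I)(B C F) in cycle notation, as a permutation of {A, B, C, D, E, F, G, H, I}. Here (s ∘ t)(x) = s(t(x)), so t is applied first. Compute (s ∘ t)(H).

First apply t: t(H) = E, then s(E) = B. Thus (s ∘ t)(H) = B.

B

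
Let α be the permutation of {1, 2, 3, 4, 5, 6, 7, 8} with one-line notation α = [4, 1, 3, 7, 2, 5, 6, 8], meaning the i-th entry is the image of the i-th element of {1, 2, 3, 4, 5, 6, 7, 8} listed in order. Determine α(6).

5

6 is element number 6 of the domain, and entry number 6 of the one-line form is 5, so α(6) = 5.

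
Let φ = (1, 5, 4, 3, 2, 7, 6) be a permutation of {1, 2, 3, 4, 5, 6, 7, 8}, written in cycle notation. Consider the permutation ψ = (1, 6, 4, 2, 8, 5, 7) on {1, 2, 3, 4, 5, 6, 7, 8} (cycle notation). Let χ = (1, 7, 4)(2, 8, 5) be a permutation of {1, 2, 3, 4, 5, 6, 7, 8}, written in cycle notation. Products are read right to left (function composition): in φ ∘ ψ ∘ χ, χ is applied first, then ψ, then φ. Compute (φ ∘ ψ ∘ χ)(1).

Apply the permutations in order: χ(1) = 7, then ψ(7) = 1, then φ(1) = 5. So (φ ∘ ψ ∘ χ)(1) = 5.

5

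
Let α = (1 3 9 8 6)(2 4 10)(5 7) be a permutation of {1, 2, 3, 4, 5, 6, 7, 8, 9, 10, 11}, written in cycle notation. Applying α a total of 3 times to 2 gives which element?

2

2 lies in the 3-cycle (2 4 10).
Since the cycle has length 3, α^3 acts on it the same as α^0 (3 mod 3 = 0).
So α^3(2) = 2.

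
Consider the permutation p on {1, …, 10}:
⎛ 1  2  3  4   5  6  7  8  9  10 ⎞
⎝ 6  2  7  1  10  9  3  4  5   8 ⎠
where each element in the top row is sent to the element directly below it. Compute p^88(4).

5

Tracing 4 → 1 → … returns to 4 after 7 steps, so 4 lies in a 7-cycle (1, 6, 9, 5, 10, 8, 4).
Powers repeat with period 7 on this cycle, and 88 mod 7 = 4, so p^88(4) = p^4(4).
Advancing 4 steps from 4: 4 → 1 → 6 → 9 → 5.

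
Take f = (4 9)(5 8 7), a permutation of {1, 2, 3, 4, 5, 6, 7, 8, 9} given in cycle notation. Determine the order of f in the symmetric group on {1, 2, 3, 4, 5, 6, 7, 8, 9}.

6

The disjoint cycles have lengths 3, 2, 1, 1, 1, 1.
Since disjoint cycles commute, ord(f) = lcm(3, 2) = 6.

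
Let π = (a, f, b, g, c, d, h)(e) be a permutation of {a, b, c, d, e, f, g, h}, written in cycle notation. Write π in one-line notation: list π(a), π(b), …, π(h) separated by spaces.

Reading each image from the cycles: a↦f, b↦g, c↦d, d↦h, e↦e, f↦b, g↦c, h↦a.
Listing these in domain order gives f g d h e b c a.

f g d h e b c a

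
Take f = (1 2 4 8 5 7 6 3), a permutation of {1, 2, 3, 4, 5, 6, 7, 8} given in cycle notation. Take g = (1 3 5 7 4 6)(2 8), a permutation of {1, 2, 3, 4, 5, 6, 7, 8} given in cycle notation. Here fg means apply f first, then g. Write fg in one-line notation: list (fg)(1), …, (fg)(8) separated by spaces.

(fg)(x) = g(f(x)). Computing each image: g(f(1)) = g(2) = 8, g(f(2)) = g(4) = 6, g(f(3)) = g(1) = 3, g(f(4)) = g(8) = 2, g(f(5)) = g(7) = 4, g(f(6)) = g(3) = 5, g(f(7)) = g(6) = 1, g(f(8)) = g(5) = 7.
Hence fg = [8 6 3 2 4 5 1 7].

8 6 3 2 4 5 1 7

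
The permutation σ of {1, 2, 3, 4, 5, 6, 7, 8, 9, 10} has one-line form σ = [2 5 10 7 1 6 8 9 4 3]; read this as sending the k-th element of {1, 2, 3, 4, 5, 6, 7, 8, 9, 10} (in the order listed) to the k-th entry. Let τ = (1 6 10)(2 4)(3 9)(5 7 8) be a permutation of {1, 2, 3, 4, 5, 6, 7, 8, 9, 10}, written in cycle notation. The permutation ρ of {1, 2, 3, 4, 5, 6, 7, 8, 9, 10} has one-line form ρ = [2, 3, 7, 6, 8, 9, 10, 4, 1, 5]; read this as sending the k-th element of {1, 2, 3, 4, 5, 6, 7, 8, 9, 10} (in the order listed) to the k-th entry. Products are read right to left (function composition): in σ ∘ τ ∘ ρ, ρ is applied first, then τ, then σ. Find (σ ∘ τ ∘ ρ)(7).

Apply the permutations in order: ρ(7) = 10, then τ(10) = 1, then σ(1) = 2. So (σ ∘ τ ∘ ρ)(7) = 2.

2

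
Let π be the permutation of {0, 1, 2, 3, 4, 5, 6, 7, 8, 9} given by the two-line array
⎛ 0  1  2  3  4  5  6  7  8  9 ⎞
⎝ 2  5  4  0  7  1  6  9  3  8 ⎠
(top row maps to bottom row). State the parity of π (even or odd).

In disjoint-cycle form the cycle lengths are 7, 2, 1.
A cycle is odd iff its length is even; π has 1 even-length cycle, so sgn(π) = (−1)^1 and π is odd.

odd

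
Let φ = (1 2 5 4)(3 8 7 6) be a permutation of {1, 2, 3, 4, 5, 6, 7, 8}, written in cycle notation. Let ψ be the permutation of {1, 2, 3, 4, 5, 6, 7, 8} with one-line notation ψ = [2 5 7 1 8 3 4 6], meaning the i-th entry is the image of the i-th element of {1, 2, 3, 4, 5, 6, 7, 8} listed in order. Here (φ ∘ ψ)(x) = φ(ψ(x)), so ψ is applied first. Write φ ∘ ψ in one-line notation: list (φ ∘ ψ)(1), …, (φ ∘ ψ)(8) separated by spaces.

(φ ∘ ψ)(x) = φ(ψ(x)). Computing each image: φ(ψ(1)) = φ(2) = 5, φ(ψ(2)) = φ(5) = 4, φ(ψ(3)) = φ(7) = 6, φ(ψ(4)) = φ(1) = 2, φ(ψ(5)) = φ(8) = 7, φ(ψ(6)) = φ(3) = 8, φ(ψ(7)) = φ(4) = 1, φ(ψ(8)) = φ(6) = 3.
Hence φ ∘ ψ = [5 4 6 2 7 8 1 3].

5 4 6 2 7 8 1 3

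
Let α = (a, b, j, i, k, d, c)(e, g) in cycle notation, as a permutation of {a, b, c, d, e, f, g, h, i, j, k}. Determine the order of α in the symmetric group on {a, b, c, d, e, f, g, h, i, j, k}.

14

The disjoint cycles have lengths 7, 2, 1, 1.
Since disjoint cycles commute, ord(α) = lcm(7, 2) = 14.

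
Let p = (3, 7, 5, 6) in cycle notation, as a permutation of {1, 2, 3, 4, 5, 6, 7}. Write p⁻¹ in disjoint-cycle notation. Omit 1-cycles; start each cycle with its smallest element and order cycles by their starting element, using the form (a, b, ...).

Inverting a permutation written in cycle notation just reverses the order within every cycle.
Reversing each cycle of p and rotating so the smallest element leads gives (3, 6, 5, 7).

(3, 6, 5, 7)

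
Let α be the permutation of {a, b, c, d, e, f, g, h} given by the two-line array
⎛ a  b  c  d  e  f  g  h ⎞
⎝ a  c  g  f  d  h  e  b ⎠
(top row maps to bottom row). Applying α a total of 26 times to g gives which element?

Tracing g → e → … returns to g after 7 steps, so g lies in a 7-cycle (b, c, g, e, d, f, h).
Powers repeat with period 7 on this cycle, and 26 mod 7 = 5, so α^26(g) = α^5(g).
Stepping 5 places around the cycle: g → e → d → f → h → b.

b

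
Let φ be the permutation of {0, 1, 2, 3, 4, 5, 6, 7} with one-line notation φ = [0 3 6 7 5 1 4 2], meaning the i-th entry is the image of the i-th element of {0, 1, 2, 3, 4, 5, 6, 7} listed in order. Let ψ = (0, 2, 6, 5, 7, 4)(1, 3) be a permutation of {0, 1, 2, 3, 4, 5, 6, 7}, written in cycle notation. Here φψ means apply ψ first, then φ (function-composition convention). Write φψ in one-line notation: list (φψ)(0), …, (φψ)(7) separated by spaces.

6 7 4 3 0 2 1 5

(φψ)(x) = φ(ψ(x)). Computing each image: φ(ψ(0)) = φ(2) = 6, φ(ψ(1)) = φ(3) = 7, φ(ψ(2)) = φ(6) = 4, φ(ψ(3)) = φ(1) = 3, φ(ψ(4)) = φ(0) = 0, φ(ψ(5)) = φ(7) = 2, φ(ψ(6)) = φ(5) = 1, φ(ψ(7)) = φ(4) = 5.
Hence φψ = [6 7 4 3 0 2 1 5].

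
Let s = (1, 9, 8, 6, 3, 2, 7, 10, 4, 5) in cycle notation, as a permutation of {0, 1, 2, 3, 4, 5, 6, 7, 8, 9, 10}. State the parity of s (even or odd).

odd

The cycle lengths are 10, 1.
A cycle is odd iff its length is even; s has 1 even-length cycle, so sgn(s) = (−1)^1 and s is odd.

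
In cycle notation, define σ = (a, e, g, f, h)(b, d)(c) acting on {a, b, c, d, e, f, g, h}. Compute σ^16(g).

f

g lies in the 5-cycle (a, e, g, f, h).
Since the cycle has length 5, σ^16 acts on it the same as σ^1 (16 mod 5 = 1).
Advancing 1 step from g: g → f.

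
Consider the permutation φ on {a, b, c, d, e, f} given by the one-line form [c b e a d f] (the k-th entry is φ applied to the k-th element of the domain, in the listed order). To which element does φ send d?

a

d is element number 4 of the domain, and entry number 4 of the one-line form is a, so φ(d) = a.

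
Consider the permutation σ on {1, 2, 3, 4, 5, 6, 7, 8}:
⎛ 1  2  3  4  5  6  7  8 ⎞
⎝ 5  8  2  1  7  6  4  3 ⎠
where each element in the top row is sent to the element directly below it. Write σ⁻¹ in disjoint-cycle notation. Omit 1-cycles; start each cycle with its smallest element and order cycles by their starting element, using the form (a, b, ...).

First write σ in disjoint cycles: (1, 5, 7, 4)(2, 8, 3).
The inverse reverses every cycle; in canonical form, σ⁻¹ = (1, 4, 7, 5)(2, 3, 8).

(1, 4, 7, 5)(2, 3, 8)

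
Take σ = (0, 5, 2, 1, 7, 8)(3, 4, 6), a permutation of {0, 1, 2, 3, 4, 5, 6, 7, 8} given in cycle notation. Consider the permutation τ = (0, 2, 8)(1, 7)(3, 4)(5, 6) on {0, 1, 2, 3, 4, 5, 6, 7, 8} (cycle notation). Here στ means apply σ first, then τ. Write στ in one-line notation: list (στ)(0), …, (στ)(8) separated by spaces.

6 1 7 3 5 8 4 0 2

For each element, apply σ then τ: 0 → 5 → 6; 1 → 7 → 1; 2 → 1 → 7; 3 → 4 → 3; 4 → 6 → 5; 5 → 2 → 8; 6 → 3 → 4; 7 → 8 → 0; 8 → 0 → 2.
So στ in one-line form is 6 1 7 3 5 8 4 0 2.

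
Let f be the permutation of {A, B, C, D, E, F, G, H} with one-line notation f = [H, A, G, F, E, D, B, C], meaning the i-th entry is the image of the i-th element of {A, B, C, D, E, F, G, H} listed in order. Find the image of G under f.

G is element number 7 of the domain, and entry number 7 of the one-line form is B, so f(G) = B.

B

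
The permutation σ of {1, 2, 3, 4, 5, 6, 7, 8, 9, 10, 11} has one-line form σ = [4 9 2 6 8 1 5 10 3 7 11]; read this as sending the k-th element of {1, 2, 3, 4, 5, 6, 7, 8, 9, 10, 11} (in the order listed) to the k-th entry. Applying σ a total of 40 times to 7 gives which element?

7

Tracing 7 → 5 → … returns to 7 after 4 steps, so 7 lies in a 4-cycle (5 8 10 7).
On a 4-cycle, σ^4 is the identity, so σ^40 = σ^0 there (40 ≡ 0 mod 4).
So σ^40(7) = 7.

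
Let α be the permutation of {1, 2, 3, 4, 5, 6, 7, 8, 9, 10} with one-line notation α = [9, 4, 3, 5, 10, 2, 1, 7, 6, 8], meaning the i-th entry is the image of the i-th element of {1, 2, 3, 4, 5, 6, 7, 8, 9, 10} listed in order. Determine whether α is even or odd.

In disjoint-cycle form the cycle lengths are 9, 1.
A cycle is odd iff its length is even; α has 0 even-length cycles, so sgn(α) = (−1)^0 and α is even.

even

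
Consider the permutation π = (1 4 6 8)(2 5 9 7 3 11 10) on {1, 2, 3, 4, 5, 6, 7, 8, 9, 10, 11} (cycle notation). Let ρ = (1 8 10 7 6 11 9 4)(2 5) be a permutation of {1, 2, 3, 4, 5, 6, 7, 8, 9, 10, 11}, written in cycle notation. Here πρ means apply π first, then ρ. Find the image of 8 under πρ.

8

(πρ)(8) = ρ(π(8)). π(8) = 1, then ρ(1) = 8. So (πρ)(8) = 8.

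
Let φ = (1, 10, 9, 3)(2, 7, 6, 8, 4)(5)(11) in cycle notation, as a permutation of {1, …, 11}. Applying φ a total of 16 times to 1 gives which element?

1 lies in the 4-cycle (1, 10, 9, 3).
Powers repeat with period 4 on this cycle, and 16 mod 4 = 0, so φ^16(1) = φ^0(1).
So φ^16(1) = 1.

1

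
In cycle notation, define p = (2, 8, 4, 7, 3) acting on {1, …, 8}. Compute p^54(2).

2 lies in the 5-cycle (2, 8, 4, 7, 3).
Powers repeat with period 5 on this cycle, and 54 mod 5 = 4, so p^54(2) = p^4(2).
Stepping 4 places around the cycle: 2 → 8 → 4 → 7 → 3.

3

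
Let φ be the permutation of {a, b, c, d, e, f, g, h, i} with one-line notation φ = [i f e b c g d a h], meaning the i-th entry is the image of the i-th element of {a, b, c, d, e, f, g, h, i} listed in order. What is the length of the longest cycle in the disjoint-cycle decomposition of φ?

Decomposing into disjoint cycles gives (a i h)(b f g d)(c e); the longest has length 4.

4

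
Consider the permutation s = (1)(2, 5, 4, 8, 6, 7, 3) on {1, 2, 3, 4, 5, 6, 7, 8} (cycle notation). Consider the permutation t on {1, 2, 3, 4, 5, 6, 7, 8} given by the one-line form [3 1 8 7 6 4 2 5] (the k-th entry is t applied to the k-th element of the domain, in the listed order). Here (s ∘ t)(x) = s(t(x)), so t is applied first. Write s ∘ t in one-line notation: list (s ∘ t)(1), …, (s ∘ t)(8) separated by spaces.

For each element, apply t then s: 1 → 3 → 2; 2 → 1 → 1; 3 → 8 → 6; 4 → 7 → 3; 5 → 6 → 7; 6 → 4 → 8; 7 → 2 → 5; 8 → 5 → 4.
Collecting the images, s ∘ t = [2 1 6 3 7 8 5 4].

2 1 6 3 7 8 5 4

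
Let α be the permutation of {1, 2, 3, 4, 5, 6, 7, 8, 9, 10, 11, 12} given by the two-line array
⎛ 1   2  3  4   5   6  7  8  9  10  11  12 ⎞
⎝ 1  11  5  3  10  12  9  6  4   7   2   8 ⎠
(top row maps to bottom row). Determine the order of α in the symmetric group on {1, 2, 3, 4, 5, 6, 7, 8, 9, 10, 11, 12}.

Decomposing into disjoint cycles gives cycle lengths 6, 3, 2, 1.
Since disjoint cycles commute, ord(α) = lcm(6, 3, 2) = 6.

6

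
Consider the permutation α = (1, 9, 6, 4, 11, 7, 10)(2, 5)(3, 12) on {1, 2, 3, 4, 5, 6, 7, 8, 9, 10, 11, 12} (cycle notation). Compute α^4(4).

4 lies in the 7-cycle (1, 9, 6, 4, 11, 7, 10).
Advancing 4 steps from 4: 4 → 11 → 7 → 10 → 1.

1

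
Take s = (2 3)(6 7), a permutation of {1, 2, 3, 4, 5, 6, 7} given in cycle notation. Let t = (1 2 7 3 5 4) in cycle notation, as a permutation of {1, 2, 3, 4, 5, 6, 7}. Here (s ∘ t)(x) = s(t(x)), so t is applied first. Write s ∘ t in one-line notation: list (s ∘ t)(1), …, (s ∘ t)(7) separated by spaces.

3 6 5 1 4 7 2

(s ∘ t)(x) = s(t(x)). Computing each image: s(t(1)) = s(2) = 3, s(t(2)) = s(7) = 6, s(t(3)) = s(5) = 5, s(t(4)) = s(1) = 1, s(t(5)) = s(4) = 4, s(t(6)) = s(6) = 7, s(t(7)) = s(3) = 2.
Hence s ∘ t = [3 6 5 1 4 7 2].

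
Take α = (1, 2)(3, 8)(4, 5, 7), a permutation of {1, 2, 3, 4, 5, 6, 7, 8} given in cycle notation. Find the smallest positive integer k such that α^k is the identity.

6

The disjoint cycles have lengths 3, 2, 2, 1.
Since disjoint cycles commute, ord(α) = lcm(3, 2, 2) = 6.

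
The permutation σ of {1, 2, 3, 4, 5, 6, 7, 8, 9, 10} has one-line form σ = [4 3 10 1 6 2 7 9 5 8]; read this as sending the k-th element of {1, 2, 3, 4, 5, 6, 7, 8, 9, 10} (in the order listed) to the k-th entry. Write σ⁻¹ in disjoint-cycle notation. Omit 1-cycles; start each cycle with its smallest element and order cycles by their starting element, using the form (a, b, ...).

First write σ in disjoint cycles: (1, 4)(2, 3, 10, 8, 9, 5, 6).
Reversing each cycle (and rotating so the smallest element leads) gives σ⁻¹ = (1, 4)(2, 6, 5, 9, 8, 10, 3).

(1, 4)(2, 6, 5, 9, 8, 10, 3)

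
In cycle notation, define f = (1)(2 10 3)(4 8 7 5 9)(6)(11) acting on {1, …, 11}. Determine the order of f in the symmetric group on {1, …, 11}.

15

The disjoint cycles have lengths 5, 3, 1, 1, 1.
The order of f is the least common multiple of its cycle lengths: lcm(5, 3) = 15.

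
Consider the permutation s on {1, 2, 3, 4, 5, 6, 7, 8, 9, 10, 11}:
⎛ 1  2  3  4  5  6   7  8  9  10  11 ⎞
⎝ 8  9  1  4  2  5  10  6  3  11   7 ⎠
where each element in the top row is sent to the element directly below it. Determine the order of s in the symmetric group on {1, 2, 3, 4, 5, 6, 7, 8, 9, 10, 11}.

21

The disjoint-cycle form of s has cycle lengths 7, 3, 1.
The order is lcm(7, 3) = 21.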